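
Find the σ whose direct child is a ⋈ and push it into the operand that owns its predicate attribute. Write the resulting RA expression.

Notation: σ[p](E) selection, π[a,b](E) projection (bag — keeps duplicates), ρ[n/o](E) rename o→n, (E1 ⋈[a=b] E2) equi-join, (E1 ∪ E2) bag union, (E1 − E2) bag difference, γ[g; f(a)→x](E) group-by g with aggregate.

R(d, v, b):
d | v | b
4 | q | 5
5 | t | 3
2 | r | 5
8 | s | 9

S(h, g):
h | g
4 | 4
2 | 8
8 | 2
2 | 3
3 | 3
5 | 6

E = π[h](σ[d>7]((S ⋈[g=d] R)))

σ filters on d, owned by the right side.
E' = π[h]((S ⋈[g=d] σ[d>7](R)))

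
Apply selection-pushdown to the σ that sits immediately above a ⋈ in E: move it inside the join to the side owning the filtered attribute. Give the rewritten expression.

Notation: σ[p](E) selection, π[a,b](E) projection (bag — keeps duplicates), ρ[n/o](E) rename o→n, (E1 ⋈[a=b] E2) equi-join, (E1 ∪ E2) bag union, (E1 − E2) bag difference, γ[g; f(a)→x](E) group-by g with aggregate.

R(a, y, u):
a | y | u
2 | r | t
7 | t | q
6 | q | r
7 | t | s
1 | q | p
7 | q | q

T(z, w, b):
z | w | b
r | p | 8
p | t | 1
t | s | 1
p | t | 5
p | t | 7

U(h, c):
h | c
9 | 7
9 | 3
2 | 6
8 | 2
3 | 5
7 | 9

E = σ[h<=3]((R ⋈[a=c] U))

σ filters on h, owned by the right side.
E' = (R ⋈[a=c] σ[h<=3](U))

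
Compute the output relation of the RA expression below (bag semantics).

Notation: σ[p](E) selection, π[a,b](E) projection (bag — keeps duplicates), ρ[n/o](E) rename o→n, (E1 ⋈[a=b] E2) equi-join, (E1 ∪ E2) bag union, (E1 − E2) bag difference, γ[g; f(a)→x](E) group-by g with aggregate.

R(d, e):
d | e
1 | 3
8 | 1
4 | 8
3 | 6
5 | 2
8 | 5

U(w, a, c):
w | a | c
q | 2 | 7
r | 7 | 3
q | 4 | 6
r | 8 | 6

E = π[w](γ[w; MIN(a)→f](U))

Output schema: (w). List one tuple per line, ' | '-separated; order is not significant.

Stepwise |·|:
  U → 4
  γ[w; MIN(a)→f](U) → 2
  π[w](γ[w; MIN(a)→f](U)) → 2

== RESULT ==
w
q
r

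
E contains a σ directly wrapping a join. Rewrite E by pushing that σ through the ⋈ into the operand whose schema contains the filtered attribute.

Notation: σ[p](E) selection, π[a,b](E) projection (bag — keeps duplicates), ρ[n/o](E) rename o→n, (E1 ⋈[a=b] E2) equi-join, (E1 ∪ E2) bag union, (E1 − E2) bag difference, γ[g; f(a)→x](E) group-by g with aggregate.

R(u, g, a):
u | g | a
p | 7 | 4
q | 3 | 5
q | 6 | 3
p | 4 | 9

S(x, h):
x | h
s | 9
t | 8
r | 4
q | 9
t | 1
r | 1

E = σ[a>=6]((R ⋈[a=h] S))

σ filters on a, owned by the left side.
E' = (σ[a>=6](R) ⋈[a=h] S)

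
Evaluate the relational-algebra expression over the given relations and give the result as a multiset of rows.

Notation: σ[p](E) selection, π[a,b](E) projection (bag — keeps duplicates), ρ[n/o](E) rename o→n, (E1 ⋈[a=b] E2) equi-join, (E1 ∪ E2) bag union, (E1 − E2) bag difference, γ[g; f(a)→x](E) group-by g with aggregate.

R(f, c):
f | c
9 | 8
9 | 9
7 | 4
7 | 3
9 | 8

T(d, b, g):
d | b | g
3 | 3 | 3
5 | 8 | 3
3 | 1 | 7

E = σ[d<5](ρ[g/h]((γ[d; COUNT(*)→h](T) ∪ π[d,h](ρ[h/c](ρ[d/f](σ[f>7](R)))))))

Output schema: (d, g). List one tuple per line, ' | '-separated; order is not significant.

Row counts bottom-up:
  T → 3
  γ[d; COUNT(*)→h](T) → 2
  R → 5
  σ[f>7](R) → 3
  ρ[d/f](σ[f>7](R)) → 3
  ρ[h/c](ρ[d/f](σ[f>7](R))) → 3
  π[d,h](ρ[h/c](ρ[d/f](σ[f>7](R)))) → 3
  (γ[d; COUNT(*)→h](T) ∪ π[d,h](ρ[h/c](ρ[d/f](σ[f>7](R))))) → 5
  ρ[g/h]((γ[d; COUNT(*)→h](T) ∪ π[d,h](ρ[h/c](ρ[d/f](σ[f>7](R)))))) → 5
  σ[d<5](ρ[g/h]((γ[d; COUNT(*)→h](T) ∪ π[d,h](ρ[h/c](ρ[d/f](σ[f>7](R))))))) → 1

== RESULT ==
d | g
3 | 2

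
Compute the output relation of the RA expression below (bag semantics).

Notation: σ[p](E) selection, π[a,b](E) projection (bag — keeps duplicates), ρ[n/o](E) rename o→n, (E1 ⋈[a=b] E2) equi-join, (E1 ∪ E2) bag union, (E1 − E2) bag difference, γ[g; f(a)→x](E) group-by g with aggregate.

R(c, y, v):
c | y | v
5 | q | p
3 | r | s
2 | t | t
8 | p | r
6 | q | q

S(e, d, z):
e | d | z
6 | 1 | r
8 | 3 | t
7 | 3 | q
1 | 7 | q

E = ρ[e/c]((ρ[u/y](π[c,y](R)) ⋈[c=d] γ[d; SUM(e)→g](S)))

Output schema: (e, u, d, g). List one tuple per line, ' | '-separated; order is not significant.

Row counts bottom-up:
  R → 5
  π[c,y](R) → 5
  ρ[u/y](π[c,y](R)) → 5
  S → 4
  γ[d; SUM(e)→g](S) → 3
  (ρ[u/y](π[c,y](R)) ⋈[c=d] γ[d; SUM(e)→g](S)) → 1
  ρ[e/c]((ρ[u/y](π[c,y](R)) ⋈[c=d] γ[d; SUM(e)→g](S))) → 1

== RESULT ==
e | u | d | g
3 | r | 3 | 15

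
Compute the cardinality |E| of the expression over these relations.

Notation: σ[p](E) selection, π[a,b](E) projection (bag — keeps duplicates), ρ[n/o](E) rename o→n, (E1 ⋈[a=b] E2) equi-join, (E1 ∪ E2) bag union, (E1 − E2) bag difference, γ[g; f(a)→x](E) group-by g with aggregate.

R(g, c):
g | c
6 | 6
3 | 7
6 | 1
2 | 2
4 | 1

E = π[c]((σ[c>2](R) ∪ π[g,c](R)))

Stepwise |·|:
  R → 5
  σ[c>2](R) → 2
  R → 5
  π[g,c](R) → 5
  (σ[c>2](R) ∪ π[g,c](R)) → 7
  π[c]((σ[c>2](R) ∪ π[g,c](R))) → 7

|E| = 7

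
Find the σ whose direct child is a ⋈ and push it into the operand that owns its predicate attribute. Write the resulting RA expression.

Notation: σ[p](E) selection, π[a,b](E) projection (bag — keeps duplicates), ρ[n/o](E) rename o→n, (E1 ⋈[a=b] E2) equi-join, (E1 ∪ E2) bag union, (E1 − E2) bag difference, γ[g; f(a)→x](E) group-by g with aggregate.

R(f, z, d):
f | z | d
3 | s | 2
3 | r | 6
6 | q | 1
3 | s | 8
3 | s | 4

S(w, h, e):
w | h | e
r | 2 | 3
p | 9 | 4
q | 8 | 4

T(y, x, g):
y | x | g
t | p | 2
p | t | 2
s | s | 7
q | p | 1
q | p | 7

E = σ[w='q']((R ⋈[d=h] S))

σ filters on w, owned by the right side.
E' = (R ⋈[d=h] σ[w='q'](S))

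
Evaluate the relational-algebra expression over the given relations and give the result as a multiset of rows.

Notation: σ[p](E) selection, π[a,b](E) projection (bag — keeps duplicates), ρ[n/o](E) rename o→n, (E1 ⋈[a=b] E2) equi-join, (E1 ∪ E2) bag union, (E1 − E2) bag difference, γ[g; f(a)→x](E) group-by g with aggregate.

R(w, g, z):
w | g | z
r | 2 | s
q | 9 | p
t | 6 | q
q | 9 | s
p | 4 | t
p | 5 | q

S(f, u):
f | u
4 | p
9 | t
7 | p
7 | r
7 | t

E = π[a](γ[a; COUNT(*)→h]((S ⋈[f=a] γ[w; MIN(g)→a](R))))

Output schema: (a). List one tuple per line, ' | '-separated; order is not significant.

Stepwise |·|:
  S → 5
  R → 6
  γ[w; MIN(g)→a](R) → 4
  (S ⋈[f=a] γ[w; MIN(g)→a](R)) → 2
  γ[a; COUNT(*)→h]((S ⋈[f=a] γ[w; MIN(g)→a](R))) → 2
  π[a](γ[a; COUNT(*)→h]((S ⋈[f=a] γ[w; MIN(g)→a](R)))) → 2

== RESULT ==
a
4
9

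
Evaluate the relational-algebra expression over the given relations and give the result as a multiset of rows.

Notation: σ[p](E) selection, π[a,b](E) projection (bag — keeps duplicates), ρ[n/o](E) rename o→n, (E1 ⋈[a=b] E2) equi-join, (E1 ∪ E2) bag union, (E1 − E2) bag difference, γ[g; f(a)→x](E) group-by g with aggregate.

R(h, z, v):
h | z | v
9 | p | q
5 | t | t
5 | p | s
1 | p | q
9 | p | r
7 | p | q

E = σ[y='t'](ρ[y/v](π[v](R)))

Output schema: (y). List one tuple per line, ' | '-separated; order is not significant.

Per-node cardinality:
  R → 6
  π[v](R) → 6
  ρ[y/v](π[v](R)) → 6
  σ[y='t'](ρ[y/v](π[v](R))) → 1

== RESULT ==
y
t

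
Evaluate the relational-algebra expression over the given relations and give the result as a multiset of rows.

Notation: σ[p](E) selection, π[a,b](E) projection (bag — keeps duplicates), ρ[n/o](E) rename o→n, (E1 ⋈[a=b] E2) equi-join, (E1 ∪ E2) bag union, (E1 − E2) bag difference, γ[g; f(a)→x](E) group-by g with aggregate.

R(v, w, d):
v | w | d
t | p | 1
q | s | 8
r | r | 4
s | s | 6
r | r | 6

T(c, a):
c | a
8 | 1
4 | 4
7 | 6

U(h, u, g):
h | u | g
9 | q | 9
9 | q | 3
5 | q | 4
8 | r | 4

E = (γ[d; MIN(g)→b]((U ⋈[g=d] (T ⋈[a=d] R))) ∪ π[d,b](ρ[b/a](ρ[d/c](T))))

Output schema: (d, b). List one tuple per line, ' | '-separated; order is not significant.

Per-node cardinality:
  U → 4
  T → 3
  R → 5
  (T ⋈[a=d] R) → 4
  (U ⋈[g=d] (T ⋈[a=d] R)) → 2
  γ[d; MIN(g)→b]((U ⋈[g=d] (T ⋈[a=d] R))) → 1
  T → 3
  ρ[d/c](T) → 3
  ρ[b/a](ρ[d/c](T)) → 3
  π[d,b](ρ[b/a](ρ[d/c](T))) → 3
  (γ[d; MIN(g)→b]((U ⋈[g=d] (T ⋈[a=d] R))) ∪ π[d,b](ρ[b/a](ρ[d/c](T)))) → 4

== RESULT ==
d | b
4 | 4
4 | 4
7 | 6
8 | 1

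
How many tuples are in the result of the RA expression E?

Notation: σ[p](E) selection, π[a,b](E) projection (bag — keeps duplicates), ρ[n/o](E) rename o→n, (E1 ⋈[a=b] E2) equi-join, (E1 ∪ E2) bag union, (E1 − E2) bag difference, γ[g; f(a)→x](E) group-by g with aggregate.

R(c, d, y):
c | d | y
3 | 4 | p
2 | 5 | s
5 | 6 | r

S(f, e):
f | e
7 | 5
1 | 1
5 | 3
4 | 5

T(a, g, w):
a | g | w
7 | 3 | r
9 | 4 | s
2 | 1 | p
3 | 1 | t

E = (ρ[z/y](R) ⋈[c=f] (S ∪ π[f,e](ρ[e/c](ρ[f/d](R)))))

Per-node cardinality:
  R → 3
  ρ[z/y](R) → 3
  S → 4
  R → 3
  ρ[f/d](R) → 3
  ρ[e/c](ρ[f/d](R)) → 3
  π[f,e](ρ[e/c](ρ[f/d](R))) → 3
  (S ∪ π[f,e](ρ[e/c](ρ[f/d](R)))) → 7
  (ρ[z/y](R) ⋈[c=f] (S ∪ π[f,e](ρ[e/c](ρ[f/d](R))))) → 2

|E| = 2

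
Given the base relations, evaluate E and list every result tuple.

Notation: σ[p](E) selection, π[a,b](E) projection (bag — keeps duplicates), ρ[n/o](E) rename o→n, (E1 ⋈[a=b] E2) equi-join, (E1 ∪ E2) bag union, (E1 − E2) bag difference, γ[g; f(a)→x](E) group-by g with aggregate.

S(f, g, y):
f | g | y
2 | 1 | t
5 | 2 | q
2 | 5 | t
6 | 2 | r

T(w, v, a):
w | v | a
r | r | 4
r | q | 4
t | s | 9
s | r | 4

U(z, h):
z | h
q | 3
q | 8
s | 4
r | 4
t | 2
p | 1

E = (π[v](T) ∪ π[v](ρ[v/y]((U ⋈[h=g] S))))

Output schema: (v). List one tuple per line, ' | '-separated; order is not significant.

Subexpression sizes:
  T → 4
  π[v](T) → 4
  U → 6
  S → 4
  (U ⋈[h=g] S) → 3
  ρ[v/y]((U ⋈[h=g] S)) → 3
  π[v](ρ[v/y]((U ⋈[h=g] S))) → 3
  (π[v](T) ∪ π[v](ρ[v/y]((U ⋈[h=g] S)))) → 7

== RESULT ==
v
q
q
r
r
r
s
t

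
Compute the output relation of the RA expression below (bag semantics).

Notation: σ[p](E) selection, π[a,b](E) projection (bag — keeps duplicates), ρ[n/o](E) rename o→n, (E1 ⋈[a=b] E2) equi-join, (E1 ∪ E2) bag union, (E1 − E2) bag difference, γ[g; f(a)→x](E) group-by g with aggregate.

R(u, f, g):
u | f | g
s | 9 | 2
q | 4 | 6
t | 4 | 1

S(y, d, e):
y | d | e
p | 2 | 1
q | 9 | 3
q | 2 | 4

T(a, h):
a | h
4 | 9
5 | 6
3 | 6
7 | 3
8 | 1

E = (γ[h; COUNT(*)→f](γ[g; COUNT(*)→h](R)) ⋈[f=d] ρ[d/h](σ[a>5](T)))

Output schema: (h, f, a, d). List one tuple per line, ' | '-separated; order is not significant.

Per-node cardinality:
  R → 3
  γ[g; COUNT(*)→h](R) → 3
  γ[h; COUNT(*)→f](γ[g; COUNT(*)→h](R)) → 1
  T → 5
  σ[a>5](T) → 2
  ρ[d/h](σ[a>5](T)) → 2
  (γ[h; COUNT(*)→f](γ[g; COUNT(*)→h](R)) ⋈[f=d] ρ[d/h](σ[a>5](T))) → 1

== RESULT ==
h | f | a | d
1 | 3 | 7 | 3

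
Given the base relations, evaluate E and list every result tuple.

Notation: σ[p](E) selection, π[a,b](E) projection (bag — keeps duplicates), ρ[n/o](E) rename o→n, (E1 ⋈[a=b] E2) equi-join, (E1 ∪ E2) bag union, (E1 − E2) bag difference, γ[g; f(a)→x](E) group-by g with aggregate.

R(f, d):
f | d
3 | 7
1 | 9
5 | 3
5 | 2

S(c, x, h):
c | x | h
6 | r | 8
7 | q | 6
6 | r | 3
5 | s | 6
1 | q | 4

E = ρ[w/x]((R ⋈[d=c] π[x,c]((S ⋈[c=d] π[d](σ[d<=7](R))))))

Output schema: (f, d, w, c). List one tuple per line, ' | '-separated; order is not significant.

Subexpression sizes:
  R → 4
  S → 5
  R → 4
  σ[d<=7](R) → 3
  π[d](σ[d<=7](R)) → 3
  (S ⋈[c=d] π[d](σ[d<=7](R))) → 1
  π[x,c]((S ⋈[c=d] π[d](σ[d<=7](R)))) → 1
  (R ⋈[d=c] π[x,c]((S ⋈[c=d] π[d](σ[d<=7](R))))) → 1
  ρ[w/x]((R ⋈[d=c] π[x,c]((S ⋈[c=d] π[d](σ[d<=7](R)))))) → 1

== RESULT ==
f | d | w | c
3 | 7 | q | 7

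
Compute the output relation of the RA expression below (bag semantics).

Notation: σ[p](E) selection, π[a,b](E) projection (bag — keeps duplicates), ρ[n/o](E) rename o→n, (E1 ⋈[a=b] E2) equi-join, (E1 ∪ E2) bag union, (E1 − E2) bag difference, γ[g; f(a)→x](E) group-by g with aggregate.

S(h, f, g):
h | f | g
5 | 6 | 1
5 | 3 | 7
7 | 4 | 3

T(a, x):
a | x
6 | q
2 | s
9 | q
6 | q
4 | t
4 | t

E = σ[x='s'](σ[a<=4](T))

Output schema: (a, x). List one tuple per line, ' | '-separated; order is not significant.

Subexpression sizes:
  T → 6
  σ[a<=4](T) → 3
  σ[x='s'](σ[a<=4](T)) → 1

== RESULT ==
a | x
2 | s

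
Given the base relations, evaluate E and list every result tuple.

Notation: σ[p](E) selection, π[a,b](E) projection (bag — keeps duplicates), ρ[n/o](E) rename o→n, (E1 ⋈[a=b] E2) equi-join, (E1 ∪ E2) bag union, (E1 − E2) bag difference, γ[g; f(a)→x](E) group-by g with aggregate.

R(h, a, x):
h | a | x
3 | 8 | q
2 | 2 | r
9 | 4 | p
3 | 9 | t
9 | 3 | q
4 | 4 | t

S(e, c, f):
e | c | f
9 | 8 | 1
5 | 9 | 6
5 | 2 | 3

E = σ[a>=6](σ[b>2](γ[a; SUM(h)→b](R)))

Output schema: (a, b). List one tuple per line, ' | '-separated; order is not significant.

Row counts bottom-up:
  R → 6
  γ[a; SUM(h)→b](R) → 5
  σ[b>2](γ[a; SUM(h)→b](R)) → 4
  σ[a>=6](σ[b>2](γ[a; SUM(h)→b](R))) → 2

== RESULT ==
a | b
8 | 3
9 | 3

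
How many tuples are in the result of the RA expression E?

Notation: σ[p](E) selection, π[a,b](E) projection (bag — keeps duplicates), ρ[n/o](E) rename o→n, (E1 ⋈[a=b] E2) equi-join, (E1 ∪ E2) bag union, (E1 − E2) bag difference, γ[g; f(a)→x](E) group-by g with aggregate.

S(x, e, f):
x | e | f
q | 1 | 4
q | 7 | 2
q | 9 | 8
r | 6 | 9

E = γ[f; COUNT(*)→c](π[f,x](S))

Subexpression sizes:
  S → 4
  π[f,x](S) → 4
  γ[f; COUNT(*)→c](π[f,x](S)) → 4

|E| = 4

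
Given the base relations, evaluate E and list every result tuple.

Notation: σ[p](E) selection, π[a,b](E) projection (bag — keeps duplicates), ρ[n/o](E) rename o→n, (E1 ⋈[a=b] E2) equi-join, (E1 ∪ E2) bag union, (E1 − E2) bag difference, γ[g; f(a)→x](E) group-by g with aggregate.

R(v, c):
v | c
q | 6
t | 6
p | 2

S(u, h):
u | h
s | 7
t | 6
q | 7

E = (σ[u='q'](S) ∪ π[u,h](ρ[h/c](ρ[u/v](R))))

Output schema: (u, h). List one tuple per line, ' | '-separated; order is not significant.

Subexpression sizes:
  S → 3
  σ[u='q'](S) → 1
  R → 3
  ρ[u/v](R) → 3
  ρ[h/c](ρ[u/v](R)) → 3
  π[u,h](ρ[h/c](ρ[u/v](R))) → 3
  (σ[u='q'](S) ∪ π[u,h](ρ[h/c](ρ[u/v](R)))) → 4

== RESULT ==
u | h
p | 2
q | 6
q | 7
t | 6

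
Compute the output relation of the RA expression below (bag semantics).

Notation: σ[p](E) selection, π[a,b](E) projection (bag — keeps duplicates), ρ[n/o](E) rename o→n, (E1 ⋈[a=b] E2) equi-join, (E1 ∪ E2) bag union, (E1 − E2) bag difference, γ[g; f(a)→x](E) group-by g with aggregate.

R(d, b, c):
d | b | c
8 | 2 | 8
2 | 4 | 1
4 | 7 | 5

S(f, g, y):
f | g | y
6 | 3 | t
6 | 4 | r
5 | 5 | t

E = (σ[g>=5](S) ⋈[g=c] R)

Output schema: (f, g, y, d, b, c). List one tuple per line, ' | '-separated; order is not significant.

Stepwise |·|:
  S → 3
  σ[g>=5](S) → 1
  R → 3
  (σ[g>=5](S) ⋈[g=c] R) → 1

== RESULT ==
f | g | y | d | b | c
5 | 5 | t | 4 | 7 | 5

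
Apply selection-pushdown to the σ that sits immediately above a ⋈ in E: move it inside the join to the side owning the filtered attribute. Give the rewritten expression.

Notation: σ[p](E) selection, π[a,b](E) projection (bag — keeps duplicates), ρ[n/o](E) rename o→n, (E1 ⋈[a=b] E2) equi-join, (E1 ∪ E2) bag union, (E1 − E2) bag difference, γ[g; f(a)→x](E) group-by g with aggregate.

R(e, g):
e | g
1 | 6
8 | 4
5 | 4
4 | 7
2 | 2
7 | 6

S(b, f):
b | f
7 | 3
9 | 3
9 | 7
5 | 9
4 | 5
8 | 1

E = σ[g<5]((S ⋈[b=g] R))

σ filters on g, owned by the right side.
E' = (S ⋈[b=g] σ[g<5](R))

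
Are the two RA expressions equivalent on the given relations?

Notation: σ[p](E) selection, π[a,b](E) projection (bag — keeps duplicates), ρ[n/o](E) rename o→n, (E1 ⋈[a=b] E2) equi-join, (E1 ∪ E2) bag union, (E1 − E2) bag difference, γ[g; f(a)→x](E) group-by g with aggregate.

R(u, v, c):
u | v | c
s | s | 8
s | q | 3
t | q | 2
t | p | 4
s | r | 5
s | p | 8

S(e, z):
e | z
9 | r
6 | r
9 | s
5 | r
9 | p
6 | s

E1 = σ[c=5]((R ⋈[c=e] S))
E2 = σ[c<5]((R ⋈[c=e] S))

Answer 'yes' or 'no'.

E1 stepwise |·|:
  R → 6
  S → 6
  (R ⋈[c=e] S) → 1
  σ[c=5]((R ⋈[c=e] S)) → 1
E2 stepwise |·|:
  R → 6
  S → 6
  (R ⋈[c=e] S) → 1
  σ[c<5]((R ⋈[c=e] S)) → 0

E1 result:
u | v | c | e | z
s | r | 5 | 5 | r
E2 result:
u | v | c | e | z
(0 rows)
Witness: ('s', 'r', 5, 5, 'r') appears 1× in E1 but 0× in E2.

no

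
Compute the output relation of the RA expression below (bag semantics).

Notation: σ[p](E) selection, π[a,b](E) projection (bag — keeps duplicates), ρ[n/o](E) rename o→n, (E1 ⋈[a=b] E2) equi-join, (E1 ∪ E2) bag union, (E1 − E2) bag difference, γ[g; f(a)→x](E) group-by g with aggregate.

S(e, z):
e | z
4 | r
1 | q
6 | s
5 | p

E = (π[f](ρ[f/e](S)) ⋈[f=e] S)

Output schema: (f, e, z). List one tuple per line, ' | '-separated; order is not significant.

Subexpression sizes:
  S → 4
  ρ[f/e](S) → 4
  π[f](ρ[f/e](S)) → 4
  S → 4
  (π[f](ρ[f/e](S)) ⋈[f=e] S) → 4

== RESULT ==
f | e | z
1 | 1 | q
4 | 4 | r
5 | 5 | p
6 | 6 | s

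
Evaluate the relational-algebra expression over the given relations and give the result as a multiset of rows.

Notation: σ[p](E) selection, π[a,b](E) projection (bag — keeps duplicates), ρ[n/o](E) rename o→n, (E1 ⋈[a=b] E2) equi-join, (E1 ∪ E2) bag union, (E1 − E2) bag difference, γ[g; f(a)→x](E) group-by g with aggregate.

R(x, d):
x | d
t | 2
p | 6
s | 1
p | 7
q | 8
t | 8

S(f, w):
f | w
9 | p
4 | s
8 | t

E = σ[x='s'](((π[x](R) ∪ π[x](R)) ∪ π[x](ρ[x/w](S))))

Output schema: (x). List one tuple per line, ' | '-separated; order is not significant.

Subexpression sizes:
  R → 6
  π[x](R) → 6
  R → 6
  π[x](R) → 6
  (π[x](R) ∪ π[x](R)) → 12
  S → 3
  ρ[x/w](S) → 3
  π[x](ρ[x/w](S)) → 3
  ((π[x](R) ∪ π[x](R)) ∪ π[x](ρ[x/w](S))) → 15
  σ[x='s'](((π[x](R) ∪ π[x](R)) ∪ π[x](ρ[x/w](S)))) → 3

== RESULT ==
x
s
s
s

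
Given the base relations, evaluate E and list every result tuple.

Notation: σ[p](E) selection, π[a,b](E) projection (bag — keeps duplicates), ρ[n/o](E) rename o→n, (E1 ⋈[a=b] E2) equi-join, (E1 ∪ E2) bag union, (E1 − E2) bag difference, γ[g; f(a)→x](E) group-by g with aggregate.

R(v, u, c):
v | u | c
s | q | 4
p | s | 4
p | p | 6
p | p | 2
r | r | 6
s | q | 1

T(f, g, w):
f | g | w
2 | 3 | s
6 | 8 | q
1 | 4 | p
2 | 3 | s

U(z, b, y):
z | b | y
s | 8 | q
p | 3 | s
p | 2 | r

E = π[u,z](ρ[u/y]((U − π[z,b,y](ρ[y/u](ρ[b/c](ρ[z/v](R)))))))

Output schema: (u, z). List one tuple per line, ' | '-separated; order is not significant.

Subexpression sizes:
  U → 3
  R → 6
  ρ[z/v](R) → 6
  ρ[b/c](ρ[z/v](R)) → 6
  ρ[y/u](ρ[b/c](ρ[z/v](R))) → 6
  π[z,b,y](ρ[y/u](ρ[b/c](ρ[z/v](R)))) → 6
  (U − π[z,b,y](ρ[y/u](ρ[b/c](ρ[z/v](R))))) → 3
  ρ[u/y]((U − π[z,b,y](ρ[y/u](ρ[b/c](ρ[z/v](R)))))) → 3
  π[u,z](ρ[u/y]((U − π[z,b,y](ρ[y/u](ρ[b/c](ρ[z/v](R))))))) → 3

== RESULT ==
u | z
q | s
r | p
s | p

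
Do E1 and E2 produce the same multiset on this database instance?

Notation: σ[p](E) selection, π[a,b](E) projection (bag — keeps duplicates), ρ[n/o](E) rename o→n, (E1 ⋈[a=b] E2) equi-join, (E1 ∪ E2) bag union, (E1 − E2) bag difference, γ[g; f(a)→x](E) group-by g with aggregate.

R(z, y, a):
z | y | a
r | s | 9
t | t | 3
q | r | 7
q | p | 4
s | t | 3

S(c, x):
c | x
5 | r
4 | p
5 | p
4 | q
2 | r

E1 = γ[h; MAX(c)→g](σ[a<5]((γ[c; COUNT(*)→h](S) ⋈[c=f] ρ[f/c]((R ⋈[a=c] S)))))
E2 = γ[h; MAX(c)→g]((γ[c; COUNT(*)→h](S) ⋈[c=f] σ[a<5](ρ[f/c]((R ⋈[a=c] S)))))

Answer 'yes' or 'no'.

E1 stepwise |·|:
  S → 5
  γ[c; COUNT(*)→h](S) → 3
  R → 5
  S → 5
  (R ⋈[a=c] S) → 2
  ρ[f/c]((R ⋈[a=c] S)) → 2
  (γ[c; COUNT(*)→h](S) ⋈[c=f] ρ[f/c]((R ⋈[a=c] S))) → 2
  σ[a<5]((γ[c; COUNT(*)→h](S) ⋈[c=f] ρ[f/c]((R ⋈[a=c] S)))) → 2
  γ[h; MAX(c)→g](σ[a<5]((γ[c; COUNT(*)→h](S) ⋈[c=f] ρ[f/c]((R ⋈[a=c] S))))) → 1
E2 stepwise |·|:
  S → 5
  γ[c; COUNT(*)→h](S) → 3
  R → 5
  S → 5
  (R ⋈[a=c] S) → 2
  ρ[f/c]((R ⋈[a=c] S)) → 2
  σ[a<5](ρ[f/c]((R ⋈[a=c] S))) → 2
  (γ[c; COUNT(*)→h](S) ⋈[c=f] σ[a<5](ρ[f/c]((R ⋈[a=c] S)))) → 2
  γ[h; MAX(c)→g]((γ[c; COUNT(*)→h](S) ⋈[c=f] σ[a<5](ρ[f/c]((R ⋈[a=c] S))))) → 1

E1 and E2 produce the same multiset:
h | g
2 | 4

yes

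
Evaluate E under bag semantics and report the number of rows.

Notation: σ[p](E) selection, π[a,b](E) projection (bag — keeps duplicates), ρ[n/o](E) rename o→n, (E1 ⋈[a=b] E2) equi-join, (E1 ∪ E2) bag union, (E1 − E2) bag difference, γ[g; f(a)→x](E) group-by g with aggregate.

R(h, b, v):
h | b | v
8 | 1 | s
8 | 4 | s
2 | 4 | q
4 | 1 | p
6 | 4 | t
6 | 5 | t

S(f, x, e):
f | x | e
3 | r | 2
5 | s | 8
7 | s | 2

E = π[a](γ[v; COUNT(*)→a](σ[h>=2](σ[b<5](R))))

Per-node cardinality:
  R → 6
  σ[b<5](R) → 5
  σ[h>=2](σ[b<5](R)) → 5
  γ[v; COUNT(*)→a](σ[h>=2](σ[b<5](R))) → 4
  π[a](γ[v; COUNT(*)→a](σ[h>=2](σ[b<5](R)))) → 4

|E| = 4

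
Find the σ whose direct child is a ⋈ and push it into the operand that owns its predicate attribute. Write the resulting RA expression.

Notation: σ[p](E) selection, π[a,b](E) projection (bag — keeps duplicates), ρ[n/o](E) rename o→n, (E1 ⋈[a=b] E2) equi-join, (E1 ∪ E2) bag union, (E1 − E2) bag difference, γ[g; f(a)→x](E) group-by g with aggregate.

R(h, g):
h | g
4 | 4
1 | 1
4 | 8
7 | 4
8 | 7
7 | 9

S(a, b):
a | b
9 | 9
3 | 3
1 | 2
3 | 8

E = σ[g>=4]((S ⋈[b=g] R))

σ filters on g, owned by the right side.
E' = (S ⋈[b=g] σ[g>=4](R))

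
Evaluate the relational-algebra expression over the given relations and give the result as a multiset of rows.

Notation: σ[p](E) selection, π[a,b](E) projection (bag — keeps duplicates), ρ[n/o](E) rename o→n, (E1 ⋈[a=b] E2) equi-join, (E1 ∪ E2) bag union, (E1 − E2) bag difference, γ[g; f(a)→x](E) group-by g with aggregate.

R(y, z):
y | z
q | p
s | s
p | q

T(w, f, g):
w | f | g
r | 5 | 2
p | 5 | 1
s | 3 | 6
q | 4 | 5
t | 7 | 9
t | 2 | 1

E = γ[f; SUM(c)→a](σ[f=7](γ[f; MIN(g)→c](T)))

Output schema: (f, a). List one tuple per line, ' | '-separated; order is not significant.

Per-node cardinality:
  T → 6
  γ[f; MIN(g)→c](T) → 5
  σ[f=7](γ[f; MIN(g)→c](T)) → 1
  γ[f; SUM(c)→a](σ[f=7](γ[f; MIN(g)→c](T))) → 1

== RESULT ==
f | a
7 | 9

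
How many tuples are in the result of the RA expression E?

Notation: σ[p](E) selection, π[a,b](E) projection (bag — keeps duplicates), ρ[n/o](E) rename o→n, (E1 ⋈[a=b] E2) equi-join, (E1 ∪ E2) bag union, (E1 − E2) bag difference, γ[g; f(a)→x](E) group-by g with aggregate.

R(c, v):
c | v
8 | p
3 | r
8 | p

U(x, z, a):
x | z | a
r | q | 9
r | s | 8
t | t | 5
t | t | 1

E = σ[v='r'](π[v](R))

Subexpression sizes:
  R → 3
  π[v](R) → 3
  σ[v='r'](π[v](R)) → 1

|E| = 1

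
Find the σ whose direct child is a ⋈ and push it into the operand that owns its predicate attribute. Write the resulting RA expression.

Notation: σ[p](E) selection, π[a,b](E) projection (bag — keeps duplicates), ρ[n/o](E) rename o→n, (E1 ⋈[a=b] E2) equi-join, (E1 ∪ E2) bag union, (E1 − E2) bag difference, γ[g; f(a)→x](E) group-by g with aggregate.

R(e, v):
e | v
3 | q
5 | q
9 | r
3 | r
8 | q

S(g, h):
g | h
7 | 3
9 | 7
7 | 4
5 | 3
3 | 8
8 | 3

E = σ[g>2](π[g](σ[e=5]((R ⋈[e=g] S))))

σ filters on e, owned by the left side.
E' = σ[g>2](π[g]((σ[e=5](R) ⋈[e=g] S)))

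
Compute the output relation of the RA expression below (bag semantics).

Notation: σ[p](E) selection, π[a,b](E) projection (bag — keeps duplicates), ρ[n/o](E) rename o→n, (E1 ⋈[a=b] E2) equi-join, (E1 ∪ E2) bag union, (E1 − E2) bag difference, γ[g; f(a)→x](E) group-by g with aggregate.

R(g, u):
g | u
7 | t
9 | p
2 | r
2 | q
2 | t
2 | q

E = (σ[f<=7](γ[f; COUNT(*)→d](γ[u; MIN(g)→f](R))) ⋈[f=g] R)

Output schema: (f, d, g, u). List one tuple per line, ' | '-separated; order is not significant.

Stepwise |·|:
  R → 6
  γ[u; MIN(g)→f](R) → 4
  γ[f; COUNT(*)→d](γ[u; MIN(g)→f](R)) → 2
  σ[f<=7](γ[f; COUNT(*)→d](γ[u; MIN(g)→f](R))) → 1
  R → 6
  (σ[f<=7](γ[f; COUNT(*)→d](γ[u; MIN(g)→f](R))) ⋈[f=g] R) → 4

== RESULT ==
f | d | g | u
2 | 3 | 2 | q
2 | 3 | 2 | q
2 | 3 | 2 | r
2 | 3 | 2 | t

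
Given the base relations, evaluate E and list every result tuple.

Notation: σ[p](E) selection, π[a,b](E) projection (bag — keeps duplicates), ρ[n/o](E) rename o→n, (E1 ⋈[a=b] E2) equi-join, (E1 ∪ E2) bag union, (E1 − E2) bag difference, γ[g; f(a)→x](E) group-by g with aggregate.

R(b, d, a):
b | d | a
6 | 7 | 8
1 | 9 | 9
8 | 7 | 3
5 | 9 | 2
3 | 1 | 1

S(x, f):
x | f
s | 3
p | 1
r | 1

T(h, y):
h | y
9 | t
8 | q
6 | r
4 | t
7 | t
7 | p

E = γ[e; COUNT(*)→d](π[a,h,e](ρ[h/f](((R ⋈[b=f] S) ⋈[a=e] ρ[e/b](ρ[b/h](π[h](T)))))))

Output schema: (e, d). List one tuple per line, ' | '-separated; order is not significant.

Subexpression sizes:
  R → 5
  S → 3
  (R ⋈[b=f] S) → 3
  T → 6
  π[h](T) → 6
  ρ[b/h](π[h](T)) → 6
  ρ[e/b](ρ[b/h](π[h](T))) → 6
  ((R ⋈[b=f] S) ⋈[a=e] ρ[e/b](ρ[b/h](π[h](T)))) → 2
  ρ[h/f](((R ⋈[b=f] S) ⋈[a=e] ρ[e/b](ρ[b/h](π[h](T))))) → 2
  π[a,h,e](ρ[h/f](((R ⋈[b=f] S) ⋈[a=e] ρ[e/b](ρ[b/h](π[h](T)))))) → 2
  γ[e; COUNT(*)→d](π[a,h,e](ρ[h/f](((R ⋈[b=f] S) ⋈[a=e] ρ[e/b](ρ[b/h](π[h](T))))))) → 1

== RESULT ==
e | d
9 | 2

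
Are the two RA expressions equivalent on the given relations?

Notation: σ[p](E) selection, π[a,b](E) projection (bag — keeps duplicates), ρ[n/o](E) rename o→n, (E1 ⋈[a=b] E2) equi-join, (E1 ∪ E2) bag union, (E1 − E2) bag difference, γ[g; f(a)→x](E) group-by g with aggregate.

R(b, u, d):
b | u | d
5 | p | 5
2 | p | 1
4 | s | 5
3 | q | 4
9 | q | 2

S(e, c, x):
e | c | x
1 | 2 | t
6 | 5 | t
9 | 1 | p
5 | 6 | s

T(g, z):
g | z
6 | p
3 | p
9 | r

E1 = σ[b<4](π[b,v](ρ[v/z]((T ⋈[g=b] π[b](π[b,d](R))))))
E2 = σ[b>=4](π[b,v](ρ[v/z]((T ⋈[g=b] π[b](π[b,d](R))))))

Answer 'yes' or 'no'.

E1 subexpression sizes:
  T → 3
  R → 5
  π[b,d](R) → 5
  π[b](π[b,d](R)) → 5
  (T ⋈[g=b] π[b](π[b,d](R))) → 2
  ρ[v/z]((T ⋈[g=b] π[b](π[b,d](R)))) → 2
  π[b,v](ρ[v/z]((T ⋈[g=b] π[b](π[b,d](R))))) → 2
  σ[b<4](π[b,v](ρ[v/z]((T ⋈[g=b] π[b](π[b,d](R)))))) → 1
E2 subexpression sizes:
  T → 3
  R → 5
  π[b,d](R) → 5
  π[b](π[b,d](R)) → 5
  (T ⋈[g=b] π[b](π[b,d](R))) → 2
  ρ[v/z]((T ⋈[g=b] π[b](π[b,d](R)))) → 2
  π[b,v](ρ[v/z]((T ⋈[g=b] π[b](π[b,d](R))))) → 2
  σ[b>=4](π[b,v](ρ[v/z]((T ⋈[g=b] π[b](π[b,d](R)))))) → 1

E1 result:
b | v
3 | p
E2 result:
b | v
9 | r
Witness: (3, 'p') appears 1× in E1 but 0× in E2.

no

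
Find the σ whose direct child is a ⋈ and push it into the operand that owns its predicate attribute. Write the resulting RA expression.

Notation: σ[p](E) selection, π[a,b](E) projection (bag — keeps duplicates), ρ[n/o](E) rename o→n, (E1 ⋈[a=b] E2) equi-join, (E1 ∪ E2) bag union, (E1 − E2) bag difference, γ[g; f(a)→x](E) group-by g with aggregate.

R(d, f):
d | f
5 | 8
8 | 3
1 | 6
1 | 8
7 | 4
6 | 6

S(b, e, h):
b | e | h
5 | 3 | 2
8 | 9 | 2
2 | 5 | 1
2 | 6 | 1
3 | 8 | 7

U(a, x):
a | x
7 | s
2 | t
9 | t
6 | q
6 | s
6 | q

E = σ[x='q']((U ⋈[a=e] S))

σ filters on x, owned by the left side.
E' = (σ[x='q'](U) ⋈[a=e] S)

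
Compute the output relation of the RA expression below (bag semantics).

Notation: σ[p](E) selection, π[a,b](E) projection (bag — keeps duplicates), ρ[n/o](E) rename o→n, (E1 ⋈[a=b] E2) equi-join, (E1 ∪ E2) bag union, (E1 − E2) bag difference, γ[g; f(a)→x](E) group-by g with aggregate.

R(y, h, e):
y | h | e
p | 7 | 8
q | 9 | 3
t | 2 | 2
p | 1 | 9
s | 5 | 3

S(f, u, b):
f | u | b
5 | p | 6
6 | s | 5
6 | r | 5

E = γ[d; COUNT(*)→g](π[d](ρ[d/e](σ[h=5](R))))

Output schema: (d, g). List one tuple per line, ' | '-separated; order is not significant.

Row counts bottom-up:
  R → 5
  σ[h=5](R) → 1
  ρ[d/e](σ[h=5](R)) → 1
  π[d](ρ[d/e](σ[h=5](R))) → 1
  γ[d; COUNT(*)→g](π[d](ρ[d/e](σ[h=5](R)))) → 1

== RESULT ==
d | g
3 | 1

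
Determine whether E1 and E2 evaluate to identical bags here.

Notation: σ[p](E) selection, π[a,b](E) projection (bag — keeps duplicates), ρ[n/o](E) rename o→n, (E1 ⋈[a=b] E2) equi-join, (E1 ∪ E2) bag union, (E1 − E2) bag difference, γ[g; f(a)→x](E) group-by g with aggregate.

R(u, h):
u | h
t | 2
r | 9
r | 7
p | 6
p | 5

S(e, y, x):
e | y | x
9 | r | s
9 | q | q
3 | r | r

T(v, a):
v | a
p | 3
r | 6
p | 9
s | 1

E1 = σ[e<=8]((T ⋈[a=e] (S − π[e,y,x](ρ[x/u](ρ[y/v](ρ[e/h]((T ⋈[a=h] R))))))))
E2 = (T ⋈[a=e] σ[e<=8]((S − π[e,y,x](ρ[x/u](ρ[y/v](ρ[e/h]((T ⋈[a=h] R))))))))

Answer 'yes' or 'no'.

E1 row counts bottom-up:
  T → 4
  S → 3
  T → 4
  R → 5
  (T ⋈[a=h] R) → 2
  ρ[e/h]((T ⋈[a=h] R)) → 2
  ρ[y/v](ρ[e/h]((T ⋈[a=h] R))) → 2
  ρ[x/u](ρ[y/v](ρ[e/h]((T ⋈[a=h] R)))) → 2
  π[e,y,x](ρ[x/u](ρ[y/v](ρ[e/h]((T ⋈[a=h] R))))) → 2
  (S − π[e,y,x](ρ[x/u](ρ[y/v](ρ[e/h]((T ⋈[a=h] R)))))) → 3
  (T ⋈[a=e] (S − π[e,y,x](ρ[x/u](ρ[y/v](ρ[e/h]((T ⋈[a=h] R))))))) → 3
  σ[e<=8]((T ⋈[a=e] (S − π[e,y,x](ρ[x/u](ρ[y/v](ρ[e/h]((T ⋈[a=h] R)))))))) → 1
E2 row counts bottom-up:
  T → 4
  S → 3
  T → 4
  R → 5
  (T ⋈[a=h] R) → 2
  ρ[e/h]((T ⋈[a=h] R)) → 2
  ρ[y/v](ρ[e/h]((T ⋈[a=h] R))) → 2
  ρ[x/u](ρ[y/v](ρ[e/h]((T ⋈[a=h] R)))) → 2
  π[e,y,x](ρ[x/u](ρ[y/v](ρ[e/h]((T ⋈[a=h] R))))) → 2
  (S − π[e,y,x](ρ[x/u](ρ[y/v](ρ[e/h]((T ⋈[a=h] R)))))) → 3
  σ[e<=8]((S − π[e,y,x](ρ[x/u](ρ[y/v](ρ[e/h]((T ⋈[a=h] R))))))) → 1
  (T ⋈[a=e] σ[e<=8]((S − π[e,y,x](ρ[x/u](ρ[y/v](ρ[e/h]((T ⋈[a=h] R)))))))) → 1

E1 and E2 produce the same multiset:
v | a | e | y | x
p | 3 | 3 | r | r

yes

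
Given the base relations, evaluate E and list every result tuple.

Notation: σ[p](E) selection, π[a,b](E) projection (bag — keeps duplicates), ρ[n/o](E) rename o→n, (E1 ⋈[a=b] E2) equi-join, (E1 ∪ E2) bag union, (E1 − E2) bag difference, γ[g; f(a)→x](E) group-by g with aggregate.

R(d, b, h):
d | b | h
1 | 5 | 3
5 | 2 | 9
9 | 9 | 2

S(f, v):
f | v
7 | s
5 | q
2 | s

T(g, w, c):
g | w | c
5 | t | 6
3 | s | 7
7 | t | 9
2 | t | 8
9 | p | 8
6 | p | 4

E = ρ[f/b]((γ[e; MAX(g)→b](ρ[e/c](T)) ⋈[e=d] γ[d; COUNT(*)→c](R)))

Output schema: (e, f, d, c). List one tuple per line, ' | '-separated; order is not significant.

Row counts bottom-up:
  T → 6
  ρ[e/c](T) → 6
  γ[e; MAX(g)→b](ρ[e/c](T)) → 5
  R → 3
  γ[d; COUNT(*)→c](R) → 3
  (γ[e; MAX(g)→b](ρ[e/c](T)) ⋈[e=d] γ[d; COUNT(*)→c](R)) → 1
  ρ[f/b]((γ[e; MAX(g)→b](ρ[e/c](T)) ⋈[e=d] γ[d; COUNT(*)→c](R))) → 1

== RESULT ==
e | f | d | c
9 | 7 | 9 | 1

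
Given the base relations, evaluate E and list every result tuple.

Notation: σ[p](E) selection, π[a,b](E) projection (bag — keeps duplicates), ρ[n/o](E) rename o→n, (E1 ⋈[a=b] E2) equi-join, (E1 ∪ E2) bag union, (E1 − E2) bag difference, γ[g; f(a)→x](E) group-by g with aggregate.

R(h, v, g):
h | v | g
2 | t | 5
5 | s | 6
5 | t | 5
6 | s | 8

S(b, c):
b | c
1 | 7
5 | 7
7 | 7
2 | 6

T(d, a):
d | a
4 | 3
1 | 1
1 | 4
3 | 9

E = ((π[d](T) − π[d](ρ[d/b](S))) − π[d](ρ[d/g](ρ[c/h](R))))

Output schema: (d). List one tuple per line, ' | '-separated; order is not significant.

Stepwise |·|:
  T → 4
  π[d](T) → 4
  S → 4
  ρ[d/b](S) → 4
  π[d](ρ[d/b](S)) → 4
  (π[d](T) − π[d](ρ[d/b](S))) → 3
  R → 4
  ρ[c/h](R) → 4
  ρ[d/g](ρ[c/h](R)) → 4
  π[d](ρ[d/g](ρ[c/h](R))) → 4
  ((π[d](T) − π[d](ρ[d/b](S))) − π[d](ρ[d/g](ρ[c/h](R)))) → 3

== RESULT ==
d
1
3
4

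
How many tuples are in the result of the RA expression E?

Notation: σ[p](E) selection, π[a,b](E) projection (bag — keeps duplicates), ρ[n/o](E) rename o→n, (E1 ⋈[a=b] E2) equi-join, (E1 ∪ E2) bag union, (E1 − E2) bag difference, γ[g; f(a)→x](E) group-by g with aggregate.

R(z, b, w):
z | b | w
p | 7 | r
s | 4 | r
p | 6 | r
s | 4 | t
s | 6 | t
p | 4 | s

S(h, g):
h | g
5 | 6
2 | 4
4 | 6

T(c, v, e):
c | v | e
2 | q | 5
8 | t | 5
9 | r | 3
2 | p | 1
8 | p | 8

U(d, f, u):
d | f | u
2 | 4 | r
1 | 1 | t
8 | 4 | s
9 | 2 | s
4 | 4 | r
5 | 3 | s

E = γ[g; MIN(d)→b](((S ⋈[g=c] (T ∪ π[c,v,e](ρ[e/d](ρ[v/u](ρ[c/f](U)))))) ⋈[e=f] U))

Subexpression sizes:
  S → 3
  T → 5
  U → 6
  ρ[c/f](U) → 6
  ρ[v/u](ρ[c/f](U)) → 6
  ρ[e/d](ρ[v/u](ρ[c/f](U))) → 6
  π[c,v,e](ρ[e/d](ρ[v/u](ρ[c/f](U)))) → 6
  (T ∪ π[c,v,e](ρ[e/d](ρ[v/u](ρ[c/f](U))))) → 11
  (S ⋈[g=c] (T ∪ π[c,v,e](ρ[e/d](ρ[v/u](ρ[c/f](U)))))) → 3
  U → 6
  ((S ⋈[g=c] (T ∪ π[c,v,e](ρ[e/d](ρ[v/u](ρ[c/f](U)))))) ⋈[e=f] U) → 4
  γ[g; MIN(d)→b](((S ⋈[g=c] (T ∪ π[c,v,e](ρ[e/d](ρ[v/u](ρ[c/f](U)))))) ⋈[e=f] U)) → 1

|E| = 1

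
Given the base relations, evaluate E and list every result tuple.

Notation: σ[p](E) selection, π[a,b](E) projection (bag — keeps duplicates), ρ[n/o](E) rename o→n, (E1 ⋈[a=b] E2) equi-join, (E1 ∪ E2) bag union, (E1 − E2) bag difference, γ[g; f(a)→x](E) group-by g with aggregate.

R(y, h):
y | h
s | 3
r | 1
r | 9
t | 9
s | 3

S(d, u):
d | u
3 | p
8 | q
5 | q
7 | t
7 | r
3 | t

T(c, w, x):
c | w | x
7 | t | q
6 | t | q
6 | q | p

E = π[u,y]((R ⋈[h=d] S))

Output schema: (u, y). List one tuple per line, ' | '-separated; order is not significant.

Subexpression sizes:
  R → 5
  S → 6
  (R ⋈[h=d] S) → 4
  π[u,y]((R ⋈[h=d] S)) → 4

== RESULT ==
u | y
p | s
p | s
t | s
t | s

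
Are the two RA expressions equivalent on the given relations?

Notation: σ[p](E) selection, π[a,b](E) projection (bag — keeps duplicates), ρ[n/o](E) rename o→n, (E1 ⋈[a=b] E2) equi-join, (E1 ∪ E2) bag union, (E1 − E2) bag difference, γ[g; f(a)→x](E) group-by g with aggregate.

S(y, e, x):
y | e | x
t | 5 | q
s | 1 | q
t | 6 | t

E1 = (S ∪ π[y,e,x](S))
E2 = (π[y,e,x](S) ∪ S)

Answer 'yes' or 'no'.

E1 per-node cardinality:
  S → 3
  S → 3
  π[y,e,x](S) → 3
  (S ∪ π[y,e,x](S)) → 6
E2 per-node cardinality:
  S → 3
  π[y,e,x](S) → 3
  S → 3
  (π[y,e,x](S) ∪ S) → 6

E1 and E2 produce the same multiset:
y | e | x
s | 1 | q
s | 1 | q
t | 5 | q
t | 5 | q
t | 6 | t
t | 6 | t

yes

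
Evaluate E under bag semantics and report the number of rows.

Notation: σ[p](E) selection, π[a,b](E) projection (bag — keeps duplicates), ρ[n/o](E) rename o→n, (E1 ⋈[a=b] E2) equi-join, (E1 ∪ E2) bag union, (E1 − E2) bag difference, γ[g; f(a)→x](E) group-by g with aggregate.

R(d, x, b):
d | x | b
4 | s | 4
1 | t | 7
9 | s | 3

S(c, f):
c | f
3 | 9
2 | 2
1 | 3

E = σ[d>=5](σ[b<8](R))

Row counts bottom-up:
  R → 3
  σ[b<8](R) → 3
  σ[d>=5](σ[b<8](R)) → 1

|E| = 1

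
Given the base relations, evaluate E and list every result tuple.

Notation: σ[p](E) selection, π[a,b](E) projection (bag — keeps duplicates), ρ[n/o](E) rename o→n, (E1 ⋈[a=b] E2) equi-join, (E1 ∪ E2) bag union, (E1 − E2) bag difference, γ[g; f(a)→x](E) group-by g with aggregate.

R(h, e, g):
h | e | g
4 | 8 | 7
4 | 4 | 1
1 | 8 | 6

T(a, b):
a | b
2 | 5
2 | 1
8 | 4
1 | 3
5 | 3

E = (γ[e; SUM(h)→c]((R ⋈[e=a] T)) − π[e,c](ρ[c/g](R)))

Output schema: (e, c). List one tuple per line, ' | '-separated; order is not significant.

Stepwise |·|:
  R → 3
  T → 5
  (R ⋈[e=a] T) → 2
  γ[e; SUM(h)→c]((R ⋈[e=a] T)) → 1
  R → 3
  ρ[c/g](R) → 3
  π[e,c](ρ[c/g](R)) → 3
  (γ[e; SUM(h)→c]((R ⋈[e=a] T)) − π[e,c](ρ[c/g](R))) → 1

== RESULT ==
e | c
8 | 5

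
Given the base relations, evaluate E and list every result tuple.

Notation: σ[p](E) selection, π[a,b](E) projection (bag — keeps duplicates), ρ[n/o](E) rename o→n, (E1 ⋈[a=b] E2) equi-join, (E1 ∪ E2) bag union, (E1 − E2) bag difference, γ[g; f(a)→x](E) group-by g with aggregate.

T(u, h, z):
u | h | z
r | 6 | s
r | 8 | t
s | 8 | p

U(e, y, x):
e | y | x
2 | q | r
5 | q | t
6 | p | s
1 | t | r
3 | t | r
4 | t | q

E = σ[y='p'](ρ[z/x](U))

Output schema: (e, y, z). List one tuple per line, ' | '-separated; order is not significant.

Stepwise |·|:
  U → 6
  ρ[z/x](U) → 6
  σ[y='p'](ρ[z/x](U)) → 1

== RESULT ==
e | y | z
6 | p | s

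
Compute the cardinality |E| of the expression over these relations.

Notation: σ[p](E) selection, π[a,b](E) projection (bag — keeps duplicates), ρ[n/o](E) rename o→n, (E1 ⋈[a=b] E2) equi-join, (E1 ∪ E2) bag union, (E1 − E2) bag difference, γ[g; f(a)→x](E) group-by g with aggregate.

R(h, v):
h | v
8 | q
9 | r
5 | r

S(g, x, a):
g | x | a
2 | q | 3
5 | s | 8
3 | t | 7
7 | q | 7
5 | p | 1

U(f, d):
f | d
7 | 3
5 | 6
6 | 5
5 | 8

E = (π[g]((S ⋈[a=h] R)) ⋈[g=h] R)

Subexpression sizes:
  S → 5
  R → 3
  (S ⋈[a=h] R) → 1
  π[g]((S ⋈[a=h] R)) → 1
  R → 3
  (π[g]((S ⋈[a=h] R)) ⋈[g=h] R) → 1

|E| = 1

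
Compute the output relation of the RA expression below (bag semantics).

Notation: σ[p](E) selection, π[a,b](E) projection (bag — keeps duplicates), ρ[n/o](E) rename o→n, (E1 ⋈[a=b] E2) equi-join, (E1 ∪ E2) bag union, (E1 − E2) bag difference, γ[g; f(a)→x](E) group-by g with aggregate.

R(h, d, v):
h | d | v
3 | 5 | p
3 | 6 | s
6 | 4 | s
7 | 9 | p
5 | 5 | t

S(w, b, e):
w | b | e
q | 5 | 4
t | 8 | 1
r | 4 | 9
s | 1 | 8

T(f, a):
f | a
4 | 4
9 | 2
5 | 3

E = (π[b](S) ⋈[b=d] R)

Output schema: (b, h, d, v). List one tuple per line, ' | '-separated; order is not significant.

Row counts bottom-up:
  S → 4
  π[b](S) → 4
  R → 5
  (π[b](S) ⋈[b=d] R) → 3

== RESULT ==
b | h | d | v
4 | 6 | 4 | s
5 | 3 | 5 | p
5 | 5 | 5 | t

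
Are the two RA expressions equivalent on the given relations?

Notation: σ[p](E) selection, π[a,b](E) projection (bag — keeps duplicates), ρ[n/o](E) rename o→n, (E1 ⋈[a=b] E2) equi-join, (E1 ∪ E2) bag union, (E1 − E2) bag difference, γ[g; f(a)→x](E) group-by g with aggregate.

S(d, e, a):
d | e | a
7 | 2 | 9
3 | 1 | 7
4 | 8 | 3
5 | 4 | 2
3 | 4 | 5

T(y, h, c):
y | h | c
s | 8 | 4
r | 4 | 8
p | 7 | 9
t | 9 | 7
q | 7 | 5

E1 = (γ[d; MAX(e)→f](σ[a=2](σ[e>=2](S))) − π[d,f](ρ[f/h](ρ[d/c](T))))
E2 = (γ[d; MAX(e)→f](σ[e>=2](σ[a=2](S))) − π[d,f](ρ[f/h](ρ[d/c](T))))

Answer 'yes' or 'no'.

E1 row counts bottom-up:
  S → 5
  σ[e>=2](S) → 4
  σ[a=2](σ[e>=2](S)) → 1
  γ[d; MAX(e)→f](σ[a=2](σ[e>=2](S))) → 1
  T → 5
  ρ[d/c](T) → 5
  ρ[f/h](ρ[d/c](T)) → 5
  π[d,f](ρ[f/h](ρ[d/c](T))) → 5
  (γ[d; MAX(e)→f](σ[a=2](σ[e>=2](S))) − π[d,f](ρ[f/h](ρ[d/c](T)))) → 1
E2 row counts bottom-up:
  S → 5
  σ[a=2](S) → 1
  σ[e>=2](σ[a=2](S)) → 1
  γ[d; MAX(e)→f](σ[e>=2](σ[a=2](S))) → 1
  T → 5
  ρ[d/c](T) → 5
  ρ[f/h](ρ[d/c](T)) → 5
  π[d,f](ρ[f/h](ρ[d/c](T))) → 5
  (γ[d; MAX(e)→f](σ[e>=2](σ[a=2](S))) − π[d,f](ρ[f/h](ρ[d/c](T)))) → 1

E1 and E2 produce the same multiset:
d | f
5 | 4

yes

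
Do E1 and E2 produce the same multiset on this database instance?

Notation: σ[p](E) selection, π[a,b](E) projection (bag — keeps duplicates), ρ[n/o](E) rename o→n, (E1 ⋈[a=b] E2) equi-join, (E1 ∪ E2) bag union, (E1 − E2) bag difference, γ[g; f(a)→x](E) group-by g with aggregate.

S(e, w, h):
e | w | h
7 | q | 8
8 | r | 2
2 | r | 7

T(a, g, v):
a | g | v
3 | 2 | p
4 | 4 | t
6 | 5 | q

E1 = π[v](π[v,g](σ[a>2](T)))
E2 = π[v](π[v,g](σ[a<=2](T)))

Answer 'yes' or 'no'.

E1 stepwise |·|:
  T → 3
  σ[a>2](T) → 3
  π[v,g](σ[a>2](T)) → 3
  π[v](π[v,g](σ[a>2](T))) → 3
E2 stepwise |·|:
  T → 3
  σ[a<=2](T) → 0
  π[v,g](σ[a<=2](T)) → 0
  π[v](π[v,g](σ[a<=2](T))) → 0

E1 result:
v
p
q
t
E2 result:
v
(0 rows)
Witness: ('t',) appears 1× in E1 but 0× in E2.

no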